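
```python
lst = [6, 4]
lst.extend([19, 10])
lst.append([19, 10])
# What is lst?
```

After line 1: lst = [6, 4]
After line 2 (extend unpacks [19, 10]): lst = [6, 4, 19, 10]
After line 3 (append adds [19, 10] as single element): lst = [6, 4, 19, 10, [19, 10]]

[6, 4, 19, 10, [19, 10]]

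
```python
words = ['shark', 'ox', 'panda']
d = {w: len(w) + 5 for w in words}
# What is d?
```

{'shark': 10, 'ox': 7, 'panda': 10}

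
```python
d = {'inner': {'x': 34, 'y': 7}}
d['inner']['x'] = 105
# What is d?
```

After line 1: d = {'inner': {'x': 34, 'y': 7}}
After line 2 (inner x overwritten): d = {'inner': {'x': 105, 'y': 7}}

{'inner': {'x': 105, 'y': 7}}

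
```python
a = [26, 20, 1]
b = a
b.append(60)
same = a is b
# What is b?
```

After line 1: a = [26, 20, 1]
After line 2 (b = a is an alias, same object): a = [26, 20, 1], b = [26, 20, 1]
After line 3 (b.append mutates the shared list): a = [26, 20, 1, 60], b = [26, 20, 1, 60]
After line 4 (same = a is b; same object -> True): same = True

[26, 20, 1, 60]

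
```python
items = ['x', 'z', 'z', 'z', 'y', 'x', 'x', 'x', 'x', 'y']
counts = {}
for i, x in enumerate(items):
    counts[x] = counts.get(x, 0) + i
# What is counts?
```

Initial: counts = {}, items = ['x', 'z', 'z', 'z', 'y', 'x', 'x', 'x', 'x', 'y']
i=0, x='x': counts = {'x': 0}
i=1, x='z': counts = {'x': 0, 'z': 1}
i=2, x='z': counts = {'x': 0, 'z': 3}
i=3, x='z': counts = {'x': 0, 'z': 6}
i=4, x='y': counts = {'x': 0, 'z': 6, 'y': 4}
i=5, x='x': counts = {'x': 5, 'z': 6, 'y': 4}
i=6, x='x': counts = {'x': 11, 'z': 6, 'y': 4}
i=7, x='x': counts = {'x': 18, 'z': 6, 'y': 4}
i=8, x='x': counts = {'x': 26, 'z': 6, 'y': 4}
i=9, x='y': counts = {'x': 26, 'z': 6, 'y': 13}

{'x': 26, 'z': 6, 'y': 13}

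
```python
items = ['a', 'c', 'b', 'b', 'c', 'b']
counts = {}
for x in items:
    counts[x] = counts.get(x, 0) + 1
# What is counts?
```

Initial: counts = {}, items = ['a', 'c', 'b', 'b', 'c', 'b']
See 'a': counts = {'a': 1}
See 'c': counts = {'a': 1, 'c': 1}
See 'b': counts = {'a': 1, 'c': 1, 'b': 1}
See 'b': counts = {'a': 1, 'c': 1, 'b': 2}
See 'c': counts = {'a': 1, 'c': 2, 'b': 2}
See 'b': counts = {'a': 1, 'c': 2, 'b': 3}

{'a': 1, 'c': 2, 'b': 3}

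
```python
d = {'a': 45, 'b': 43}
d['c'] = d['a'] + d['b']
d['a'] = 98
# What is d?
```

After line 1: d = {'a': 45, 'b': 43}
After line 2 (d['c'] = 45 + 43): d = {'a': 45, 'b': 43, 'c': 88}
After line 3: d = {'a': 98, 'b': 43, 'c': 88}

{'a': 98, 'b': 43, 'c': 88}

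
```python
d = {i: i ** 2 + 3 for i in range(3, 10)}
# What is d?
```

{3: 12, 4: 19, 5: 28, 6: 39, 7: 52, 8: 67, 9: 84}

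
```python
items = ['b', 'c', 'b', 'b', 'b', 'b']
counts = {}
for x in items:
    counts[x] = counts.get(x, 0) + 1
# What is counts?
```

Initial: counts = {}, items = ['b', 'c', 'b', 'b', 'b', 'b']
See 'b': counts = {'b': 1}
See 'c': counts = {'b': 1, 'c': 1}
See 'b': counts = {'b': 2, 'c': 1}
See 'b': counts = {'b': 3, 'c': 1}
See 'b': counts = {'b': 4, 'c': 1}
See 'b': counts = {'b': 5, 'c': 1}

{'b': 5, 'c': 1}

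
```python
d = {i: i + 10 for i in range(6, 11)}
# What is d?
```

{6: 16, 7: 17, 8: 18, 9: 19, 10: 20}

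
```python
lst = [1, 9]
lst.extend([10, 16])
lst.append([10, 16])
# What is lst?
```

After line 1: lst = [1, 9]
After line 2 (extend unpacks [10, 16]): lst = [1, 9, 10, 16]
After line 3 (append adds [10, 16] as single element): lst = [1, 9, 10, 16, [10, 16]]

[1, 9, 10, 16, [10, 16]]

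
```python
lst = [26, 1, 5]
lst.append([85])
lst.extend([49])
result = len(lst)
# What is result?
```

After line 1: lst = [26, 1, 5]
After line 2 (append adds [85] as single element): lst = [26, 1, 5, [85]]
After line 3 (extend unpacks [49], adds 49): lst = [26, 1, 5, [85], 49]
After line 4: result = len(lst) = 5

5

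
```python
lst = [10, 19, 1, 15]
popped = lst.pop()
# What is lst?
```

[10, 19, 1]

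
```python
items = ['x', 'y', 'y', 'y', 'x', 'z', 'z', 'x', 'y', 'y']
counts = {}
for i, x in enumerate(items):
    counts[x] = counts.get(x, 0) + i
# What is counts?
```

Initial: counts = {}, items = ['x', 'y', 'y', 'y', 'x', 'z', 'z', 'x', 'y', 'y']
i=0, x='x': counts = {'x': 0}
i=1, x='y': counts = {'x': 0, 'y': 1}
i=2, x='y': counts = {'x': 0, 'y': 3}
i=3, x='y': counts = {'x': 0, 'y': 6}
i=4, x='x': counts = {'x': 4, 'y': 6}
i=5, x='z': counts = {'x': 4, 'y': 6, 'z': 5}
i=6, x='z': counts = {'x': 4, 'y': 6, 'z': 11}
i=7, x='x': counts = {'x': 11, 'y': 6, 'z': 11}
i=8, x='y': counts = {'x': 11, 'y': 14, 'z': 11}
i=9, x='y': counts = {'x': 11, 'y': 23, 'z': 11}

{'x': 11, 'y': 23, 'z': 11}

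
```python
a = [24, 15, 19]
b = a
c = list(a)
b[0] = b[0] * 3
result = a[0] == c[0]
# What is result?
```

After line 1: a = [24, 15, 19]
After line 2 (b = a, alias): a = [24, 15, 19], b = [24, 15, 19]
After line 3 (c = list(a) is a copy, new object): c = [24, 15, 19]
After line 4 (b[0] = 24 * 3 = 72; mutates shared a/b): a = b = [72, 15, 19], c = [24, 15, 19]
After line 5 (a[0] = 72, c[0] = 24; result = False)

False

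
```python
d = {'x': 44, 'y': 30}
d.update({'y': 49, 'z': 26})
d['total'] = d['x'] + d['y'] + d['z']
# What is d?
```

After line 1: d = {'x': 44, 'y': 30}
After line 2 (y overwritten, z added): d = {'x': 44, 'y': 49, 'z': 26}
After line 3 (total = 44 + 49 + 26 = 119): d = {'x': 44, 'y': 49, 'z': 26, 'total': 119}

{'x': 44, 'y': 49, 'z': 26, 'total': 119}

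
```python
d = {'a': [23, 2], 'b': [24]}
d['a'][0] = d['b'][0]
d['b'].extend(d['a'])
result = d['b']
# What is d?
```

After line 1: d = {'a': [23, 2], 'b': [24]}
After line 2 (a[0] = b[0] = 24): d = {'a': [24, 2], 'b': [24]}
After line 3 (b.extend(a) appends [24, 2]): d = {'a': [24, 2], 'b': [24, 24, 2]}
After line 4: result = d['b'] = [24, 24, 2]

{'a': [24, 2], 'b': [24, 24, 2]}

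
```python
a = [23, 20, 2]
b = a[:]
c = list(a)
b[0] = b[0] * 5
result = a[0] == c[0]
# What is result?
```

After line 1: a = [23, 20, 2]
After line 2 (b = a[:], copy): a = [23, 20, 2], b = [23, 20, 2]
After line 3 (c = list(a) is a copy, new object): c = [23, 20, 2]
After line 4 (b[0] = 23 * 5 = 115; only b mutates (copy)): a = [23, 20, 2], b = [115, 20, 2], c = [23, 20, 2]
After line 5 (a[0] = 23, c[0] = 23; result = True)

True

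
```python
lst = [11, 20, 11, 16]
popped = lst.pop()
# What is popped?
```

16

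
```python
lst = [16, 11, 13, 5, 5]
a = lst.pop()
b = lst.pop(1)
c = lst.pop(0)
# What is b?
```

After line 1: lst = [16, 11, 13, 5, 5]
After line 2 (pop() -> a = 5): lst = [16, 11, 13, 5]
After line 3 (pop(1) -> b = 11): lst = [16, 13, 5]
After line 4 (pop(0) -> c = 16): lst = [13, 5]

11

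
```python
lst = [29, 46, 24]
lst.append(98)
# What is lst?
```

[29, 46, 24, 98]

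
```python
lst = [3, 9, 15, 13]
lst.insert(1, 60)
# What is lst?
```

[3, 60, 9, 15, 13]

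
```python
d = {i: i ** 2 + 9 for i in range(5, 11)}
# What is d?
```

{5: 34, 6: 45, 7: 58, 8: 73, 9: 90, 10: 109}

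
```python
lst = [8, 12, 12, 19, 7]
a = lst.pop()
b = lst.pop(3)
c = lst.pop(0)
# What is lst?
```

After line 1: lst = [8, 12, 12, 19, 7]
After line 2 (pop() -> a = 7): lst = [8, 12, 12, 19]
After line 3 (pop(3) -> b = 19): lst = [8, 12, 12]
After line 4 (pop(0) -> c = 8): lst = [12, 12]

[12, 12]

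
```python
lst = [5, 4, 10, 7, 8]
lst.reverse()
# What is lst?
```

[8, 7, 10, 4, 5]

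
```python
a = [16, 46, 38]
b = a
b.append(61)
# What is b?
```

After line 1: a = [16, 46, 38]
After line 2 (b = a is an alias, same object): a = [16, 46, 38], b = [16, 46, 38]
After line 3 (b.append mutates the shared list): a = [16, 46, 38, 61], b = [16, 46, 38, 61]

[16, 46, 38, 61]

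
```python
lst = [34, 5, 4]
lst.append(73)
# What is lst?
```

[34, 5, 4, 73]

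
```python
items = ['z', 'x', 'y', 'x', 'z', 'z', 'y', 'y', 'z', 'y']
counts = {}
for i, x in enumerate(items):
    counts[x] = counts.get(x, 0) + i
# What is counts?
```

Initial: counts = {}, items = ['z', 'x', 'y', 'x', 'z', 'z', 'y', 'y', 'z', 'y']
i=0, x='z': counts = {'z': 0}
i=1, x='x': counts = {'z': 0, 'x': 1}
i=2, x='y': counts = {'z': 0, 'x': 1, 'y': 2}
i=3, x='x': counts = {'z': 0, 'x': 4, 'y': 2}
i=4, x='z': counts = {'z': 4, 'x': 4, 'y': 2}
i=5, x='z': counts = {'z': 9, 'x': 4, 'y': 2}
i=6, x='y': counts = {'z': 9, 'x': 4, 'y': 8}
i=7, x='y': counts = {'z': 9, 'x': 4, 'y': 15}
i=8, x='z': counts = {'z': 17, 'x': 4, 'y': 15}
i=9, x='y': counts = {'z': 17, 'x': 4, 'y': 24}

{'z': 17, 'x': 4, 'y': 24}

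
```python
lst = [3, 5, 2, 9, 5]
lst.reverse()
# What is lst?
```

[5, 9, 2, 5, 3]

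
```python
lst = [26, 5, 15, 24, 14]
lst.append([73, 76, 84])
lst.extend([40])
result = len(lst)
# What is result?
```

After line 1: lst = [26, 5, 15, 24, 14]
After line 2 (append adds [73, 76, 84] as single element): lst = [26, 5, 15, 24, 14, [73, 76, 84]]
After line 3 (extend unpacks [40], adds 40): lst = [26, 5, 15, 24, 14, [73, 76, 84], 40]
After line 4: result = len(lst) = 7

7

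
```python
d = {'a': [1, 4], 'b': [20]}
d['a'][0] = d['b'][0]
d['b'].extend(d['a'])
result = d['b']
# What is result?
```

After line 1: d = {'a': [1, 4], 'b': [20]}
After line 2 (a[0] = b[0] = 20): d = {'a': [20, 4], 'b': [20]}
After line 3 (b.extend(a) appends [20, 4]): d = {'a': [20, 4], 'b': [20, 20, 4]}
After line 4: result = d['b'] = [20, 20, 4]

[20, 20, 4]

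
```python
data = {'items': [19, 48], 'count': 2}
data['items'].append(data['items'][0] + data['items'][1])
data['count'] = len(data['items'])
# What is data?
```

After line 1: data = {'items': [19, 48], 'count': 2}
After line 2 (append 19 + 48 = 67): data = {'items': [19, 48, 67], 'count': 2}
After line 3 (count = len(items) = 3): data = {'items': [19, 48, 67], 'count': 3}

{'items': [19, 48, 67], 'count': 3}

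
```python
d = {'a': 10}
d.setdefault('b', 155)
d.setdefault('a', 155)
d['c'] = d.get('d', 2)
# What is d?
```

After line 1: d = {'a': 10}
After line 2 (setdefault adds 'b'=155): d = {'a': 10, 'b': 155}
After line 3 (setdefault 'a' no-op, already exists): d = {'a': 10, 'b': 155}
After line 4 (get('d', 2) returns default since 'd' not in d): d = {'a': 10, 'b': 155, 'c': 2}

{'a': 10, 'b': 155, 'c': 2}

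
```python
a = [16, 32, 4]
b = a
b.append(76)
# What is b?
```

After line 1: a = [16, 32, 4]
After line 2 (b = a is an alias, same object): a = [16, 32, 4], b = [16, 32, 4]
After line 3 (b.append mutates the shared list): a = [16, 32, 4, 76], b = [16, 32, 4, 76]

[16, 32, 4, 76]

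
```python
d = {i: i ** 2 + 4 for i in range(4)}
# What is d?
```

{0: 4, 1: 5, 2: 8, 3: 13}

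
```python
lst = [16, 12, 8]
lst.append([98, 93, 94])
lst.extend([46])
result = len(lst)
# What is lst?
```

After line 1: lst = [16, 12, 8]
After line 2 (append adds [98, 93, 94] as single element): lst = [16, 12, 8, [98, 93, 94]]
After line 3 (extend unpacks [46], adds 46): lst = [16, 12, 8, [98, 93, 94], 46]
After line 4: result = len(lst) = 5

[16, 12, 8, [98, 93, 94], 46]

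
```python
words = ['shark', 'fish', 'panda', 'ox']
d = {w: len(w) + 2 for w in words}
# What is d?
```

{'shark': 7, 'fish': 6, 'panda': 7, 'ox': 4}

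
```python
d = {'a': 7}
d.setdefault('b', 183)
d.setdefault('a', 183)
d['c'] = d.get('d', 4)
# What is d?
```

After line 1: d = {'a': 7}
After line 2 (setdefault adds 'b'=183): d = {'a': 7, 'b': 183}
After line 3 (setdefault 'a' no-op, already exists): d = {'a': 7, 'b': 183}
After line 4 (get('d', 4) returns default since 'd' not in d): d = {'a': 7, 'b': 183, 'c': 4}

{'a': 7, 'b': 183, 'c': 4}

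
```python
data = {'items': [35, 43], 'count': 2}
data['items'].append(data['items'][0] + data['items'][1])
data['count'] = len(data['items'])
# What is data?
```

After line 1: data = {'items': [35, 43], 'count': 2}
After line 2 (append 35 + 43 = 78): data = {'items': [35, 43, 78], 'count': 2}
After line 3 (count = len(items) = 3): data = {'items': [35, 43, 78], 'count': 3}

{'items': [35, 43, 78], 'count': 3}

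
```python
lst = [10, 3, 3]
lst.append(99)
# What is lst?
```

[10, 3, 3, 99]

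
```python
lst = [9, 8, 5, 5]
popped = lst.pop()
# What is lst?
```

[9, 8, 5]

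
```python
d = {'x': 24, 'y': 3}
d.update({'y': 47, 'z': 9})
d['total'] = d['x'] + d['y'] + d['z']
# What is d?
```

After line 1: d = {'x': 24, 'y': 3}
After line 2 (y overwritten, z added): d = {'x': 24, 'y': 47, 'z': 9}
After line 3 (total = 24 + 47 + 9 = 80): d = {'x': 24, 'y': 47, 'z': 9, 'total': 80}

{'x': 24, 'y': 47, 'z': 9, 'total': 80}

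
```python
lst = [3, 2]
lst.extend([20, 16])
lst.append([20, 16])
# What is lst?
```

After line 1: lst = [3, 2]
After line 2 (extend unpacks [20, 16]): lst = [3, 2, 20, 16]
After line 3 (append adds [20, 16] as single element): lst = [3, 2, 20, 16, [20, 16]]

[3, 2, 20, 16, [20, 16]]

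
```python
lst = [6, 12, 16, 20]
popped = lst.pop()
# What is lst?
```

[6, 12, 16]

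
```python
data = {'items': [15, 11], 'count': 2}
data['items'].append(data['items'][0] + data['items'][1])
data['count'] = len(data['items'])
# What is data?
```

After line 1: data = {'items': [15, 11], 'count': 2}
After line 2 (append 15 + 11 = 26): data = {'items': [15, 11, 26], 'count': 2}
After line 3 (count = len(items) = 3): data = {'items': [15, 11, 26], 'count': 3}

{'items': [15, 11, 26], 'count': 3}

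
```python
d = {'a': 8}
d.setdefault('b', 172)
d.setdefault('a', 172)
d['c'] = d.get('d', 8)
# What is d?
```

After line 1: d = {'a': 8}
After line 2 (setdefault adds 'b'=172): d = {'a': 8, 'b': 172}
After line 3 (setdefault 'a' no-op, already exists): d = {'a': 8, 'b': 172}
After line 4 (get('d', 8) returns default since 'd' not in d): d = {'a': 8, 'b': 172, 'c': 8}

{'a': 8, 'b': 172, 'c': 8}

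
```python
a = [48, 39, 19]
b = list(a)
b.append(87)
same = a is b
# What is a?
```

After line 1: a = [48, 39, 19]
After line 2 (b = list(a) is a shallow copy, new object): a = [48, 39, 19], b = [48, 39, 19]
After line 3 (append only mutates b): a = [48, 39, 19], b = [48, 39, 19, 87]
After line 4 (same = a is b; different objects -> False): same = False

[48, 39, 19]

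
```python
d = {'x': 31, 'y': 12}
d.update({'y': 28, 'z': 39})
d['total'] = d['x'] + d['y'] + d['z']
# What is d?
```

After line 1: d = {'x': 31, 'y': 12}
After line 2 (y overwritten, z added): d = {'x': 31, 'y': 28, 'z': 39}
After line 3 (total = 31 + 28 + 39 = 98): d = {'x': 31, 'y': 28, 'z': 39, 'total': 98}

{'x': 31, 'y': 28, 'z': 39, 'total': 98}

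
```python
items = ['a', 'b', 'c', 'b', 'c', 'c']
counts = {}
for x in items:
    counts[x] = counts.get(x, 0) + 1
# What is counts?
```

Initial: counts = {}, items = ['a', 'b', 'c', 'b', 'c', 'c']
See 'a': counts = {'a': 1}
See 'b': counts = {'a': 1, 'b': 1}
See 'c': counts = {'a': 1, 'b': 1, 'c': 1}
See 'b': counts = {'a': 1, 'b': 2, 'c': 1}
See 'c': counts = {'a': 1, 'b': 2, 'c': 2}
See 'c': counts = {'a': 1, 'b': 2, 'c': 3}

{'a': 1, 'b': 2, 'c': 3}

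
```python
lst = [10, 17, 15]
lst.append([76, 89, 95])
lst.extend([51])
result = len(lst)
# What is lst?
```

After line 1: lst = [10, 17, 15]
After line 2 (append adds [76, 89, 95] as single element): lst = [10, 17, 15, [76, 89, 95]]
After line 3 (extend unpacks [51], adds 51): lst = [10, 17, 15, [76, 89, 95], 51]
After line 4: result = len(lst) = 5

[10, 17, 15, [76, 89, 95], 51]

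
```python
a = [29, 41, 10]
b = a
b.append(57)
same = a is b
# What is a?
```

After line 1: a = [29, 41, 10]
After line 2 (b = a is an alias, same object): a = [29, 41, 10], b = [29, 41, 10]
After line 3 (b.append mutates the shared list): a = [29, 41, 10, 57], b = [29, 41, 10, 57]
After line 4 (same = a is b; same object -> True): same = True

[29, 41, 10, 57]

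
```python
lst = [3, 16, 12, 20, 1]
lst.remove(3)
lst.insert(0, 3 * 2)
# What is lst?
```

After line 1: lst = [3, 16, 12, 20, 1]
After line 2 (remove first 3): lst = [16, 12, 20, 1]
After line 3 (insert 6 at index 0): lst = [6, 16, 12, 20, 1]

[6, 16, 12, 20, 1]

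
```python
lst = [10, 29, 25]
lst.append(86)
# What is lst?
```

[10, 29, 25, 86]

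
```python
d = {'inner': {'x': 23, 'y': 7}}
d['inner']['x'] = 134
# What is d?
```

After line 1: d = {'inner': {'x': 23, 'y': 7}}
After line 2 (inner x overwritten): d = {'inner': {'x': 134, 'y': 7}}

{'inner': {'x': 134, 'y': 7}}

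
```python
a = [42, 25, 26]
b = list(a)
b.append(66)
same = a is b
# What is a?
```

After line 1: a = [42, 25, 26]
After line 2 (b = list(a) is a shallow copy, new object): a = [42, 25, 26], b = [42, 25, 26]
After line 3 (append only mutates b): a = [42, 25, 26], b = [42, 25, 26, 66]
After line 4 (same = a is b; different objects -> False): same = False

[42, 25, 26]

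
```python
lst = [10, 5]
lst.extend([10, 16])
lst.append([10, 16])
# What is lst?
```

After line 1: lst = [10, 5]
After line 2 (extend unpacks [10, 16]): lst = [10, 5, 10, 16]
After line 3 (append adds [10, 16] as single element): lst = [10, 5, 10, 16, [10, 16]]

[10, 5, 10, 16, [10, 16]]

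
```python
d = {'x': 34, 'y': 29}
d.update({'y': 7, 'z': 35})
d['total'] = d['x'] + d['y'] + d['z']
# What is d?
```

After line 1: d = {'x': 34, 'y': 29}
After line 2 (y overwritten, z added): d = {'x': 34, 'y': 7, 'z': 35}
After line 3 (total = 34 + 7 + 35 = 76): d = {'x': 34, 'y': 7, 'z': 35, 'total': 76}

{'x': 34, 'y': 7, 'z': 35, 'total': 76}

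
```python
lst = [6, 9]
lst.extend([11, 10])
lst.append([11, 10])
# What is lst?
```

After line 1: lst = [6, 9]
After line 2 (extend unpacks [11, 10]): lst = [6, 9, 11, 10]
After line 3 (append adds [11, 10] as single element): lst = [6, 9, 11, 10, [11, 10]]

[6, 9, 11, 10, [11, 10]]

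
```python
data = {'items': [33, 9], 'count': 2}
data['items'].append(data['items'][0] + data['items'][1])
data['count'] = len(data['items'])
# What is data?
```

After line 1: data = {'items': [33, 9], 'count': 2}
After line 2 (append 33 + 9 = 42): data = {'items': [33, 9, 42], 'count': 2}
After line 3 (count = len(items) = 3): data = {'items': [33, 9, 42], 'count': 3}

{'items': [33, 9, 42], 'count': 3}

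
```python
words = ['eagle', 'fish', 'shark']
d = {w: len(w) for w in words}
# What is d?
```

{'eagle': 5, 'fish': 4, 'shark': 5}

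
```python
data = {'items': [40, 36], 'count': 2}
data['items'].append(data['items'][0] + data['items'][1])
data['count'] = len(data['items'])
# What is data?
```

After line 1: data = {'items': [40, 36], 'count': 2}
After line 2 (append 40 + 36 = 76): data = {'items': [40, 36, 76], 'count': 2}
After line 3 (count = len(items) = 3): data = {'items': [40, 36, 76], 'count': 3}

{'items': [40, 36, 76], 'count': 3}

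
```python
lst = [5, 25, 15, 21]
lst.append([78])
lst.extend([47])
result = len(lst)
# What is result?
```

After line 1: lst = [5, 25, 15, 21]
After line 2 (append adds [78] as single element): lst = [5, 25, 15, 21, [78]]
After line 3 (extend unpacks [47], adds 47): lst = [5, 25, 15, 21, [78], 47]
After line 4: result = len(lst) = 6

6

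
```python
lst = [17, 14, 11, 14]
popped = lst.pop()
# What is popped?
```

14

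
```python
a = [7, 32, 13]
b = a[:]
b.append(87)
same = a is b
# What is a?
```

After line 1: a = [7, 32, 13]
After line 2 (b = a[:] is a shallow copy, new object): a = [7, 32, 13], b = [7, 32, 13]
After line 3 (append only mutates b): a = [7, 32, 13], b = [7, 32, 13, 87]
After line 4 (same = a is b; different objects -> False): same = False

[7, 32, 13]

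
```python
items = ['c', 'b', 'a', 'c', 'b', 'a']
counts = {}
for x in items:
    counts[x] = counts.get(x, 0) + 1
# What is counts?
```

Initial: counts = {}, items = ['c', 'b', 'a', 'c', 'b', 'a']
See 'c': counts = {'c': 1}
See 'b': counts = {'c': 1, 'b': 1}
See 'a': counts = {'c': 1, 'b': 1, 'a': 1}
See 'c': counts = {'c': 2, 'b': 1, 'a': 1}
See 'b': counts = {'c': 2, 'b': 2, 'a': 1}
See 'a': counts = {'c': 2, 'b': 2, 'a': 2}

{'c': 2, 'b': 2, 'a': 2}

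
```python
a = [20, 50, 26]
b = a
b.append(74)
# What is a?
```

After line 1: a = [20, 50, 26]
After line 2 (b = a is an alias, same object): a = [20, 50, 26], b = [20, 50, 26]
After line 3 (b.append mutates the shared list): a = [20, 50, 26, 74], b = [20, 50, 26, 74]

[20, 50, 26, 74]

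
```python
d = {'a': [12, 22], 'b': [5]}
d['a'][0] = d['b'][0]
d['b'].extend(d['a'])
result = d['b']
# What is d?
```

After line 1: d = {'a': [12, 22], 'b': [5]}
After line 2 (a[0] = b[0] = 5): d = {'a': [5, 22], 'b': [5]}
After line 3 (b.extend(a) appends [5, 22]): d = {'a': [5, 22], 'b': [5, 5, 22]}
After line 4: result = d['b'] = [5, 5, 22]

{'a': [5, 22], 'b': [5, 5, 22]}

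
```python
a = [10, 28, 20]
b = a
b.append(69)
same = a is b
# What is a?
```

After line 1: a = [10, 28, 20]
After line 2 (b = a is an alias, same object): a = [10, 28, 20], b = [10, 28, 20]
After line 3 (b.append mutates the shared list): a = [10, 28, 20, 69], b = [10, 28, 20, 69]
After line 4 (same = a is b; same object -> True): same = True

[10, 28, 20, 69]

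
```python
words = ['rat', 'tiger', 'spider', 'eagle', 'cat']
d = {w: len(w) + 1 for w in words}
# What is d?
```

{'rat': 4, 'tiger': 6, 'spider': 7, 'eagle': 6, 'cat': 4}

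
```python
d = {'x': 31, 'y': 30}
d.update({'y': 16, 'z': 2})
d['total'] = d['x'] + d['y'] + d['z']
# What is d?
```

After line 1: d = {'x': 31, 'y': 30}
After line 2 (y overwritten, z added): d = {'x': 31, 'y': 16, 'z': 2}
After line 3 (total = 31 + 16 + 2 = 49): d = {'x': 31, 'y': 16, 'z': 2, 'total': 49}

{'x': 31, 'y': 16, 'z': 2, 'total': 49}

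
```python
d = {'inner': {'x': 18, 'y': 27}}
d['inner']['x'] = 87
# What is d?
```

After line 1: d = {'inner': {'x': 18, 'y': 27}}
After line 2 (inner x overwritten): d = {'inner': {'x': 87, 'y': 27}}

{'inner': {'x': 87, 'y': 27}}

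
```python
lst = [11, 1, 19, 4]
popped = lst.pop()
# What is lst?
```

[11, 1, 19]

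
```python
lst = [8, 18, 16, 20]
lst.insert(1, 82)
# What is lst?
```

[8, 82, 18, 16, 20]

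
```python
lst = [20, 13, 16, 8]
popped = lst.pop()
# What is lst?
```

[20, 13, 16]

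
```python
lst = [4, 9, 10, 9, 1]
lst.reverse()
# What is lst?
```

[1, 9, 10, 9, 4]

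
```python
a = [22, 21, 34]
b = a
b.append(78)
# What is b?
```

After line 1: a = [22, 21, 34]
After line 2 (b = a is an alias, same object): a = [22, 21, 34], b = [22, 21, 34]
After line 3 (b.append mutates the shared list): a = [22, 21, 34, 78], b = [22, 21, 34, 78]

[22, 21, 34, 78]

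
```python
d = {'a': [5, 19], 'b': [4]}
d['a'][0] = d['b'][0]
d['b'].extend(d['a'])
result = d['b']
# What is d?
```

After line 1: d = {'a': [5, 19], 'b': [4]}
After line 2 (a[0] = b[0] = 4): d = {'a': [4, 19], 'b': [4]}
After line 3 (b.extend(a) appends [4, 19]): d = {'a': [4, 19], 'b': [4, 4, 19]}
After line 4: result = d['b'] = [4, 4, 19]

{'a': [4, 19], 'b': [4, 4, 19]}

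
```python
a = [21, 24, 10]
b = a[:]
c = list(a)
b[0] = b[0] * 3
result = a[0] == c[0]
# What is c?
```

After line 1: a = [21, 24, 10]
After line 2 (b = a[:], copy): a = [21, 24, 10], b = [21, 24, 10]
After line 3 (c = list(a) is a copy, new object): c = [21, 24, 10]
After line 4 (b[0] = 21 * 3 = 63; only b mutates (copy)): a = [21, 24, 10], b = [63, 24, 10], c = [21, 24, 10]
After line 5 (a[0] = 21, c[0] = 21; result = True)

[21, 24, 10]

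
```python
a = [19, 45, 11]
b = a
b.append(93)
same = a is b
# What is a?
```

After line 1: a = [19, 45, 11]
After line 2 (b = a is an alias, same object): a = [19, 45, 11], b = [19, 45, 11]
After line 3 (b.append mutates the shared list): a = [19, 45, 11, 93], b = [19, 45, 11, 93]
After line 4 (same = a is b; same object -> True): same = True

[19, 45, 11, 93]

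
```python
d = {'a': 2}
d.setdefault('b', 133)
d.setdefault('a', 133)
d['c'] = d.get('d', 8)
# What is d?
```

After line 1: d = {'a': 2}
After line 2 (setdefault adds 'b'=133): d = {'a': 2, 'b': 133}
After line 3 (setdefault 'a' no-op, already exists): d = {'a': 2, 'b': 133}
After line 4 (get('d', 8) returns default since 'd' not in d): d = {'a': 2, 'b': 133, 'c': 8}

{'a': 2, 'b': 133, 'c': 8}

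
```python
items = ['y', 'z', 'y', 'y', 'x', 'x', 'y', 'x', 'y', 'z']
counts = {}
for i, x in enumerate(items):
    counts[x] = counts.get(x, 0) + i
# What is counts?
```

Initial: counts = {}, items = ['y', 'z', 'y', 'y', 'x', 'x', 'y', 'x', 'y', 'z']
i=0, x='y': counts = {'y': 0}
i=1, x='z': counts = {'y': 0, 'z': 1}
i=2, x='y': counts = {'y': 2, 'z': 1}
i=3, x='y': counts = {'y': 5, 'z': 1}
i=4, x='x': counts = {'y': 5, 'z': 1, 'x': 4}
i=5, x='x': counts = {'y': 5, 'z': 1, 'x': 9}
i=6, x='y': counts = {'y': 11, 'z': 1, 'x': 9}
i=7, x='x': counts = {'y': 11, 'z': 1, 'x': 16}
i=8, x='y': counts = {'y': 19, 'z': 1, 'x': 16}
i=9, x='z': counts = {'y': 19, 'z': 10, 'x': 16}

{'y': 19, 'z': 10, 'x': 16}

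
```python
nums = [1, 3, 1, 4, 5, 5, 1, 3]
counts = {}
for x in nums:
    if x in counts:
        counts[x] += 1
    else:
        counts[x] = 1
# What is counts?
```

Initial: counts = {}, nums = [1, 3, 1, 4, 5, 5, 1, 3]
See 1: counts = {1: 1}
See 3: counts = {1: 1, 3: 1}
See 1: counts = {1: 2, 3: 1}
See 4: counts = {1: 2, 3: 1, 4: 1}
See 5: counts = {1: 2, 3: 1, 4: 1, 5: 1}
See 5: counts = {1: 2, 3: 1, 4: 1, 5: 2}
See 1: counts = {1: 3, 3: 1, 4: 1, 5: 2}
See 3: counts = {1: 3, 3: 2, 4: 1, 5: 2}

{1: 3, 3: 2, 4: 1, 5: 2}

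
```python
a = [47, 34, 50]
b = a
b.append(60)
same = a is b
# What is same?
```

After line 1: a = [47, 34, 50]
After line 2 (b = a is an alias, same object): a = [47, 34, 50], b = [47, 34, 50]
After line 3 (b.append mutates the shared list): a = [47, 34, 50, 60], b = [47, 34, 50, 60]
After line 4 (same = a is b; same object -> True): same = True

True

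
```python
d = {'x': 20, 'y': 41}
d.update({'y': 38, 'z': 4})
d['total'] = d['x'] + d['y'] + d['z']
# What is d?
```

After line 1: d = {'x': 20, 'y': 41}
After line 2 (y overwritten, z added): d = {'x': 20, 'y': 38, 'z': 4}
After line 3 (total = 20 + 38 + 4 = 62): d = {'x': 20, 'y': 38, 'z': 4, 'total': 62}

{'x': 20, 'y': 38, 'z': 4, 'total': 62}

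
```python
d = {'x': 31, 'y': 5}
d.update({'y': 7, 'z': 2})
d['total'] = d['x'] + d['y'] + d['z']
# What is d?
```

After line 1: d = {'x': 31, 'y': 5}
After line 2 (y overwritten, z added): d = {'x': 31, 'y': 7, 'z': 2}
After line 3 (total = 31 + 7 + 2 = 40): d = {'x': 31, 'y': 7, 'z': 2, 'total': 40}

{'x': 31, 'y': 7, 'z': 2, 'total': 40}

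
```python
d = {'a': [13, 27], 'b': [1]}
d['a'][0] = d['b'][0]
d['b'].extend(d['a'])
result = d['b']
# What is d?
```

After line 1: d = {'a': [13, 27], 'b': [1]}
After line 2 (a[0] = b[0] = 1): d = {'a': [1, 27], 'b': [1]}
After line 3 (b.extend(a) appends [1, 27]): d = {'a': [1, 27], 'b': [1, 1, 27]}
After line 4: result = d['b'] = [1, 1, 27]

{'a': [1, 27], 'b': [1, 1, 27]}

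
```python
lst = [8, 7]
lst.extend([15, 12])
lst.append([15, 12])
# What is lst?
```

After line 1: lst = [8, 7]
After line 2 (extend unpacks [15, 12]): lst = [8, 7, 15, 12]
After line 3 (append adds [15, 12] as single element): lst = [8, 7, 15, 12, [15, 12]]

[8, 7, 15, 12, [15, 12]]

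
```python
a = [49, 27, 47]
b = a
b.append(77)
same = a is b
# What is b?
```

After line 1: a = [49, 27, 47]
After line 2 (b = a is an alias, same object): a = [49, 27, 47], b = [49, 27, 47]
After line 3 (b.append mutates the shared list): a = [49, 27, 47, 77], b = [49, 27, 47, 77]
After line 4 (same = a is b; same object -> True): same = True

[49, 27, 47, 77]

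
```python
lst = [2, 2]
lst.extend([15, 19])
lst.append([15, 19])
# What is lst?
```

After line 1: lst = [2, 2]
After line 2 (extend unpacks [15, 19]): lst = [2, 2, 15, 19]
After line 3 (append adds [15, 19] as single element): lst = [2, 2, 15, 19, [15, 19]]

[2, 2, 15, 19, [15, 19]]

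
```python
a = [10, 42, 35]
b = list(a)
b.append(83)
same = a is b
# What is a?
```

After line 1: a = [10, 42, 35]
After line 2 (b = list(a) is a shallow copy, new object): a = [10, 42, 35], b = [10, 42, 35]
After line 3 (append only mutates b): a = [10, 42, 35], b = [10, 42, 35, 83]
After line 4 (same = a is b; different objects -> False): same = False

[10, 42, 35]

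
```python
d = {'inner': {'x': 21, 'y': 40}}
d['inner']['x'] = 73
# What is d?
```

After line 1: d = {'inner': {'x': 21, 'y': 40}}
After line 2 (inner x overwritten): d = {'inner': {'x': 73, 'y': 40}}

{'inner': {'x': 73, 'y': 40}}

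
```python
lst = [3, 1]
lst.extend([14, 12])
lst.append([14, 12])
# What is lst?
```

After line 1: lst = [3, 1]
After line 2 (extend unpacks [14, 12]): lst = [3, 1, 14, 12]
After line 3 (append adds [14, 12] as single element): lst = [3, 1, 14, 12, [14, 12]]

[3, 1, 14, 12, [14, 12]]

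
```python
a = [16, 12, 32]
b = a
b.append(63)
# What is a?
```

After line 1: a = [16, 12, 32]
After line 2 (b = a is an alias, same object): a = [16, 12, 32], b = [16, 12, 32]
After line 3 (b.append mutates the shared list): a = [16, 12, 32, 63], b = [16, 12, 32, 63]

[16, 12, 32, 63]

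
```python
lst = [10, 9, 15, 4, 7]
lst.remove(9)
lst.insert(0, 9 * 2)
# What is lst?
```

After line 1: lst = [10, 9, 15, 4, 7]
After line 2 (remove first 9): lst = [10, 15, 4, 7]
After line 3 (insert 18 at index 0): lst = [18, 10, 15, 4, 7]

[18, 10, 15, 4, 7]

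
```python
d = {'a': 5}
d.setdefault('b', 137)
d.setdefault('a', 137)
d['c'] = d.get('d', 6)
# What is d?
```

After line 1: d = {'a': 5}
After line 2 (setdefault adds 'b'=137): d = {'a': 5, 'b': 137}
After line 3 (setdefault 'a' no-op, already exists): d = {'a': 5, 'b': 137}
After line 4 (get('d', 6) returns default since 'd' not in d): d = {'a': 5, 'b': 137, 'c': 6}

{'a': 5, 'b': 137, 'c': 6}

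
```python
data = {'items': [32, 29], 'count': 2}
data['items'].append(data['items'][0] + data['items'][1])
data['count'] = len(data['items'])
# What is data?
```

After line 1: data = {'items': [32, 29], 'count': 2}
After line 2 (append 32 + 29 = 61): data = {'items': [32, 29, 61], 'count': 2}
After line 3 (count = len(items) = 3): data = {'items': [32, 29, 61], 'count': 3}

{'items': [32, 29, 61], 'count': 3}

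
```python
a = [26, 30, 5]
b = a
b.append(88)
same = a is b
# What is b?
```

After line 1: a = [26, 30, 5]
After line 2 (b = a is an alias, same object): a = [26, 30, 5], b = [26, 30, 5]
After line 3 (b.append mutates the shared list): a = [26, 30, 5, 88], b = [26, 30, 5, 88]
After line 4 (same = a is b; same object -> True): same = True

[26, 30, 5, 88]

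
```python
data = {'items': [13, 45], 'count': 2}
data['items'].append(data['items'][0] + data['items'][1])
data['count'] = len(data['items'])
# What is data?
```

After line 1: data = {'items': [13, 45], 'count': 2}
After line 2 (append 13 + 45 = 58): data = {'items': [13, 45, 58], 'count': 2}
After line 3 (count = len(items) = 3): data = {'items': [13, 45, 58], 'count': 3}

{'items': [13, 45, 58], 'count': 3}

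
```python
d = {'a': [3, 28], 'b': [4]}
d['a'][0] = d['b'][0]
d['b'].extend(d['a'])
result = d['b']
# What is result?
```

After line 1: d = {'a': [3, 28], 'b': [4]}
After line 2 (a[0] = b[0] = 4): d = {'a': [4, 28], 'b': [4]}
After line 3 (b.extend(a) appends [4, 28]): d = {'a': [4, 28], 'b': [4, 4, 28]}
After line 4: result = d['b'] = [4, 4, 28]

[4, 4, 28]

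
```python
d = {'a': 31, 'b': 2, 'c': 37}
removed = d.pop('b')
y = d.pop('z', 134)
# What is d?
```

After line 1: d = {'a': 31, 'b': 2, 'c': 37}
After line 2 (pop 'b' returns 2): d = {'a': 31, 'c': 37}, removed = 2
After line 3 (pop 'z' missing, returns default 134): d = {'a': 31, 'c': 37}, y = 134

{'a': 31, 'c': 37}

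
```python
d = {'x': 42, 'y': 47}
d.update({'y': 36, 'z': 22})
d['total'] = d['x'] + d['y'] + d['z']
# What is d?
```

After line 1: d = {'x': 42, 'y': 47}
After line 2 (y overwritten, z added): d = {'x': 42, 'y': 36, 'z': 22}
After line 3 (total = 42 + 36 + 22 = 100): d = {'x': 42, 'y': 36, 'z': 22, 'total': 100}

{'x': 42, 'y': 36, 'z': 22, 'total': 100}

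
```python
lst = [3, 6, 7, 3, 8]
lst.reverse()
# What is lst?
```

[8, 3, 7, 6, 3]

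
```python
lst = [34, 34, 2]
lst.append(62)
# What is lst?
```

[34, 34, 2, 62]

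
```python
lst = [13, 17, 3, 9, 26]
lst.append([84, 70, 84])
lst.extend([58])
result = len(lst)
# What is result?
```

After line 1: lst = [13, 17, 3, 9, 26]
After line 2 (append adds [84, 70, 84] as single element): lst = [13, 17, 3, 9, 26, [84, 70, 84]]
After line 3 (extend unpacks [58], adds 58): lst = [13, 17, 3, 9, 26, [84, 70, 84], 58]
After line 4: result = len(lst) = 7

7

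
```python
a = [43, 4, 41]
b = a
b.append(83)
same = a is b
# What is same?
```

After line 1: a = [43, 4, 41]
After line 2 (b = a is an alias, same object): a = [43, 4, 41], b = [43, 4, 41]
After line 3 (b.append mutates the shared list): a = [43, 4, 41, 83], b = [43, 4, 41, 83]
After line 4 (same = a is b; same object -> True): same = True

True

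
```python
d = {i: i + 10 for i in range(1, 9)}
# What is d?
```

{1: 11, 2: 12, 3: 13, 4: 14, 5: 15, 6: 16, 7: 17, 8: 18}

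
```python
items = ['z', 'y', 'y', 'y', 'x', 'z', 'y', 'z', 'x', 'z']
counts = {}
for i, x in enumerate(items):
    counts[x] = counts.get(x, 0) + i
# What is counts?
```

Initial: counts = {}, items = ['z', 'y', 'y', 'y', 'x', 'z', 'y', 'z', 'x', 'z']
i=0, x='z': counts = {'z': 0}
i=1, x='y': counts = {'z': 0, 'y': 1}
i=2, x='y': counts = {'z': 0, 'y': 3}
i=3, x='y': counts = {'z': 0, 'y': 6}
i=4, x='x': counts = {'z': 0, 'y': 6, 'x': 4}
i=5, x='z': counts = {'z': 5, 'y': 6, 'x': 4}
i=6, x='y': counts = {'z': 5, 'y': 12, 'x': 4}
i=7, x='z': counts = {'z': 12, 'y': 12, 'x': 4}
i=8, x='x': counts = {'z': 12, 'y': 12, 'x': 12}
i=9, x='z': counts = {'z': 21, 'y': 12, 'x': 12}

{'z': 21, 'y': 12, 'x': 12}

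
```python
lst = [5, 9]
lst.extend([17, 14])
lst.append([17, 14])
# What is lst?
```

After line 1: lst = [5, 9]
After line 2 (extend unpacks [17, 14]): lst = [5, 9, 17, 14]
After line 3 (append adds [17, 14] as single element): lst = [5, 9, 17, 14, [17, 14]]

[5, 9, 17, 14, [17, 14]]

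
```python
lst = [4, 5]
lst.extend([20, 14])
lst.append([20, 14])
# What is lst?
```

After line 1: lst = [4, 5]
After line 2 (extend unpacks [20, 14]): lst = [4, 5, 20, 14]
After line 3 (append adds [20, 14] as single element): lst = [4, 5, 20, 14, [20, 14]]

[4, 5, 20, 14, [20, 14]]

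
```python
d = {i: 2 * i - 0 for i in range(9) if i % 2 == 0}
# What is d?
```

{0: 0, 2: 4, 4: 8, 6: 12, 8: 16}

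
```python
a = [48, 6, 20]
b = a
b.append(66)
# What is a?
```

After line 1: a = [48, 6, 20]
After line 2 (b = a is an alias, same object): a = [48, 6, 20], b = [48, 6, 20]
After line 3 (b.append mutates the shared list): a = [48, 6, 20, 66], b = [48, 6, 20, 66]

[48, 6, 20, 66]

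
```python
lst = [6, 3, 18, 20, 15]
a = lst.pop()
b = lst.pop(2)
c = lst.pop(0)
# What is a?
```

After line 1: lst = [6, 3, 18, 20, 15]
After line 2 (pop() -> a = 15): lst = [6, 3, 18, 20]
After line 3 (pop(2) -> b = 18): lst = [6, 3, 20]
After line 4 (pop(0) -> c = 6): lst = [3, 20]

15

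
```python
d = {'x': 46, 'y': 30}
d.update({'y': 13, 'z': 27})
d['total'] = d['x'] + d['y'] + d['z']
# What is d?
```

After line 1: d = {'x': 46, 'y': 30}
After line 2 (y overwritten, z added): d = {'x': 46, 'y': 13, 'z': 27}
After line 3 (total = 46 + 13 + 27 = 86): d = {'x': 46, 'y': 13, 'z': 27, 'total': 86}

{'x': 46, 'y': 13, 'z': 27, 'total': 86}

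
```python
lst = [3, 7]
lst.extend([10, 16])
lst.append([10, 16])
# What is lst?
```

After line 1: lst = [3, 7]
After line 2 (extend unpacks [10, 16]): lst = [3, 7, 10, 16]
After line 3 (append adds [10, 16] as single element): lst = [3, 7, 10, 16, [10, 16]]

[3, 7, 10, 16, [10, 16]]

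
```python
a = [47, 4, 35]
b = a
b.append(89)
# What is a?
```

After line 1: a = [47, 4, 35]
After line 2 (b = a is an alias, same object): a = [47, 4, 35], b = [47, 4, 35]
After line 3 (b.append mutates the shared list): a = [47, 4, 35, 89], b = [47, 4, 35, 89]

[47, 4, 35, 89]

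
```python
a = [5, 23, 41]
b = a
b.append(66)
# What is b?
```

After line 1: a = [5, 23, 41]
After line 2 (b = a is an alias, same object): a = [5, 23, 41], b = [5, 23, 41]
After line 3 (b.append mutates the shared list): a = [5, 23, 41, 66], b = [5, 23, 41, 66]

[5, 23, 41, 66]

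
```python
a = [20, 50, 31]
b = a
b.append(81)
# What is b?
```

After line 1: a = [20, 50, 31]
After line 2 (b = a is an alias, same object): a = [20, 50, 31], b = [20, 50, 31]
After line 3 (b.append mutates the shared list): a = [20, 50, 31, 81], b = [20, 50, 31, 81]

[20, 50, 31, 81]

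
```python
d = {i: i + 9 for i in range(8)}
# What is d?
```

{0: 9, 1: 10, 2: 11, 3: 12, 4: 13, 5: 14, 6: 15, 7: 16}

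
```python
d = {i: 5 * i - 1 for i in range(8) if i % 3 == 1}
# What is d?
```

{1: 4, 4: 19, 7: 34}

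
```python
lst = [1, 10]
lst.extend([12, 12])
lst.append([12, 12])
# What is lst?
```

After line 1: lst = [1, 10]
After line 2 (extend unpacks [12, 12]): lst = [1, 10, 12, 12]
After line 3 (append adds [12, 12] as single element): lst = [1, 10, 12, 12, [12, 12]]

[1, 10, 12, 12, [12, 12]]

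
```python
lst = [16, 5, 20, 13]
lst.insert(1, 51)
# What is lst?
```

[16, 51, 5, 20, 13]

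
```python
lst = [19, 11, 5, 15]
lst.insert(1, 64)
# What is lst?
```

[19, 64, 11, 5, 15]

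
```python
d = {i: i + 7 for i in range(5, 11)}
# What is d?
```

{5: 12, 6: 13, 7: 14, 8: 15, 9: 16, 10: 17}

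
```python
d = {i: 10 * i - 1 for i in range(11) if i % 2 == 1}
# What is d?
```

{1: 9, 3: 29, 5: 49, 7: 69, 9: 89}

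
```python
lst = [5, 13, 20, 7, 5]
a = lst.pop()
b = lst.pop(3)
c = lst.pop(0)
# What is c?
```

After line 1: lst = [5, 13, 20, 7, 5]
After line 2 (pop() -> a = 5): lst = [5, 13, 20, 7]
After line 3 (pop(3) -> b = 7): lst = [5, 13, 20]
After line 4 (pop(0) -> c = 5): lst = [13, 20]

5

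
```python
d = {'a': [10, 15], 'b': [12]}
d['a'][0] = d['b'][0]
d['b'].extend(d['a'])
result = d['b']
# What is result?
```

After line 1: d = {'a': [10, 15], 'b': [12]}
After line 2 (a[0] = b[0] = 12): d = {'a': [12, 15], 'b': [12]}
After line 3 (b.extend(a) appends [12, 15]): d = {'a': [12, 15], 'b': [12, 12, 15]}
After line 4: result = d['b'] = [12, 12, 15]

[12, 12, 15]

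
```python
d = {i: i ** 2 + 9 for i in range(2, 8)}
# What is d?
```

{2: 13, 3: 18, 4: 25, 5: 34, 6: 45, 7: 58}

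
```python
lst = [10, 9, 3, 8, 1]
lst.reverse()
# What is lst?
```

[1, 8, 3, 9, 10]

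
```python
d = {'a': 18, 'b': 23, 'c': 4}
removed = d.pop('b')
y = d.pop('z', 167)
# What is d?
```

After line 1: d = {'a': 18, 'b': 23, 'c': 4}
After line 2 (pop 'b' returns 23): d = {'a': 18, 'c': 4}, removed = 23
After line 3 (pop 'z' missing, returns default 167): d = {'a': 18, 'c': 4}, y = 167

{'a': 18, 'c': 4}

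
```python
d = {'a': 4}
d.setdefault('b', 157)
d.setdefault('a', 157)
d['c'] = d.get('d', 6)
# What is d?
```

After line 1: d = {'a': 4}
After line 2 (setdefault adds 'b'=157): d = {'a': 4, 'b': 157}
After line 3 (setdefault 'a' no-op, already exists): d = {'a': 4, 'b': 157}
After line 4 (get('d', 6) returns default since 'd' not in d): d = {'a': 4, 'b': 157, 'c': 6}

{'a': 4, 'b': 157, 'c': 6}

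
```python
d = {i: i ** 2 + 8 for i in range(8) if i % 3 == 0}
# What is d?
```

{0: 8, 3: 17, 6: 44}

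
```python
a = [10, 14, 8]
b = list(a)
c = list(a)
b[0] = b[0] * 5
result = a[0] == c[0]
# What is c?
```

After line 1: a = [10, 14, 8]
After line 2 (b = list(a), copy): a = [10, 14, 8], b = [10, 14, 8]
After line 3 (c = list(a) is a copy, new object): c = [10, 14, 8]
After line 4 (b[0] = 10 * 5 = 50; only b mutates (copy)): a = [10, 14, 8], b = [50, 14, 8], c = [10, 14, 8]
After line 5 (a[0] = 10, c[0] = 10; result = True)

[10, 14, 8]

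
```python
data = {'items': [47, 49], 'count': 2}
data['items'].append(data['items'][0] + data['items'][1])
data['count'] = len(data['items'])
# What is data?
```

After line 1: data = {'items': [47, 49], 'count': 2}
After line 2 (append 47 + 49 = 96): data = {'items': [47, 49, 96], 'count': 2}
After line 3 (count = len(items) = 3): data = {'items': [47, 49, 96], 'count': 3}

{'items': [47, 49, 96], 'count': 3}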